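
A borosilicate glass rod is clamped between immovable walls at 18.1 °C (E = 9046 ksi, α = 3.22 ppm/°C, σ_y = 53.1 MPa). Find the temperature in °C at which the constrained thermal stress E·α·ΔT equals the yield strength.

283 °C

E = 9046 ksi = 62.37 GPa.
E·α·ΔT = 53.10 MPa ⇒ ΔT = 53.10 / (62.37×10³ × 3.22×10⁻⁶) = 264.4 K.
T = 18.1 + 264.4 = 282.5 °C.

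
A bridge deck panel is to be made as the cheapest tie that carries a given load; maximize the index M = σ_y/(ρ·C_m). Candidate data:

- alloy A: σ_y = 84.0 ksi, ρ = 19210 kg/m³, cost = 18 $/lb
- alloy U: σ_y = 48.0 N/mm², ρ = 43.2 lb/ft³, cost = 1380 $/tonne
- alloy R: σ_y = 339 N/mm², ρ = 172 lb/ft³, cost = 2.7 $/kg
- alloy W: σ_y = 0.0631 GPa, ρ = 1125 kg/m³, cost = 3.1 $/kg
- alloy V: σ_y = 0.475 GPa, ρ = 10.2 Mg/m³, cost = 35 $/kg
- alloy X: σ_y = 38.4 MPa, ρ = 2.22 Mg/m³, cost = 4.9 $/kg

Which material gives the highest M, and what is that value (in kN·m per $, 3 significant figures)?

Normalizing units and computing the index:
  alloy A: σ_y = 579.2 MPa, ρ = 19210 kg/m³, cost = 39.68 $/kg
  alloy U: σ_y = 48.00 MPa, ρ = 692.0 kg/m³, cost = 1.380 $/kg
  alloy R: σ_y = 339.0 MPa, ρ = 2755 kg/m³, cost = 2.700 $/kg
  alloy W: σ_y = 63.10 MPa, ρ = 1125 kg/m³, cost = 3.100 $/kg
  alloy V: σ_y = 475.0 MPa, ρ = 10200 kg/m³, cost = 35.00 $/kg
  alloy X: σ_y = 38.40 MPa, ρ = 2220 kg/m³, cost = 4.900 $/kg
  alloy U: M = 50.3 kN·m per $
  alloy R: M = 45.6 kN·m per $
  alloy W: M = 18.1 kN·m per $
  alloy X: M = 3.53 kN·m per $
  alloy V: M = 1.33 kN·m per $
  alloy A: M = 0.760 kN·m per $
Highest index: alloy U.

alloy U, M = 50.3 kN·m per $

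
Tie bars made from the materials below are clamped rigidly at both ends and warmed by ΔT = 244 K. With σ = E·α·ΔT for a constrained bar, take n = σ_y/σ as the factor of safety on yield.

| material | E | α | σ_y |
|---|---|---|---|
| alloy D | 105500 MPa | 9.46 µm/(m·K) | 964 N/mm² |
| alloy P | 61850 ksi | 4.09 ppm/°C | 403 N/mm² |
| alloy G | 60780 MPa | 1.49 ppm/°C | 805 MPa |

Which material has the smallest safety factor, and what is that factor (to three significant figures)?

alloy P, n = 0.947

Converting E to GPa, α to ×10⁻⁶/K, σ_y to MPa, then σ and n for each:
  alloy D: E = 105.5, α = 9.46, σ_y = 964.0 → σ = 244 MPa, n = 3.96
  alloy P: E = 426.4, α = 4.09, σ_y = 403.0 → σ = 426 MPa, n = 0.947
  alloy G: E = 60.78, α = 1.49, σ_y = 805.0 → σ = 22.1 MPa, n = 36.4
Smallest n: alloy P with n = 0.947.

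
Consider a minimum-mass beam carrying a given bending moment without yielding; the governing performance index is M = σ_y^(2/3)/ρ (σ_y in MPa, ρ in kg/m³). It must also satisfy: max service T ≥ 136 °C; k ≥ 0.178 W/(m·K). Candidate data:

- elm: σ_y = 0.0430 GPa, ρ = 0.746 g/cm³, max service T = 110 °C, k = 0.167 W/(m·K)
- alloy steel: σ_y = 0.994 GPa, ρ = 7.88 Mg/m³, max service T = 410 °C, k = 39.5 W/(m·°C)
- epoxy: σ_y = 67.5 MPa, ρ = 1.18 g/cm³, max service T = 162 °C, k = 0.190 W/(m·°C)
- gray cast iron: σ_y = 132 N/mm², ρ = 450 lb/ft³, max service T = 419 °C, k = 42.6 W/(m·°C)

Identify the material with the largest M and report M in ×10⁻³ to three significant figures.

epoxy, M = 14.0×10⁻³

Screen on constraints: max service T ≥ 136 °C; k ≥ 0.178 W/(m·K). Survivors: alloy steel, epoxy, gray cast iron.
Normalizing units and computing the index:
  alloy steel: σ_y = 994.0 MPa, ρ = 7880 kg/m³
  epoxy: σ_y = 67.50 MPa, ρ = 1180 kg/m³
  gray cast iron: σ_y = 132.0 MPa, ρ = 7208 kg/m³
  epoxy: M = 14.0×10⁻³
  alloy steel: M = 12.6×10⁻³
  gray cast iron: M = 3.60×10⁻³
Highest index: epoxy.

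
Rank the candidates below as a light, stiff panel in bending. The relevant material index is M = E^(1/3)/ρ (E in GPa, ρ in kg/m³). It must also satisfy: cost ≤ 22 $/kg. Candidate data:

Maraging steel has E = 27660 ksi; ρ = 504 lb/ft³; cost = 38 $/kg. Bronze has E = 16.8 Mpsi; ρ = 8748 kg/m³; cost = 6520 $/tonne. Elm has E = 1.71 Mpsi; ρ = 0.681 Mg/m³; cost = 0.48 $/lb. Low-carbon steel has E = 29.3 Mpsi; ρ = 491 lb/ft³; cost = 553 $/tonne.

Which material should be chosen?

Screen on constraints: cost ≤ 22 $/kg. Survivors: bronze, elm, low-carbon steel.
In SI units:
  bronze: E = 115.8 GPa, ρ = 8748 kg/m³
  elm: E = 11.79 GPa, ρ = 681.0 kg/m³
  low-carbon steel: E = 202.0 GPa, ρ = 7865 kg/m³
  elm: M = 3.34×10⁻³
  low-carbon steel: M = 0.746×10⁻³
  bronze: M = 0.557×10⁻³
The maximum is for elm.

elm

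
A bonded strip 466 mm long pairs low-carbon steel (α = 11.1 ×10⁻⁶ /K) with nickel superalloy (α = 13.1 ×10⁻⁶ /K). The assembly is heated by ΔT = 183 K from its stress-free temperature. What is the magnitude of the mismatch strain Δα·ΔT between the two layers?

3.66×10⁻⁴

Δα = |11.1 − 13.1|×10⁻⁶/K = 2.00×10⁻⁶/K.
Mismatch strain = Δα·ΔT = 2.00×10⁻⁶ × 183.0 = 3.66×10⁻⁴.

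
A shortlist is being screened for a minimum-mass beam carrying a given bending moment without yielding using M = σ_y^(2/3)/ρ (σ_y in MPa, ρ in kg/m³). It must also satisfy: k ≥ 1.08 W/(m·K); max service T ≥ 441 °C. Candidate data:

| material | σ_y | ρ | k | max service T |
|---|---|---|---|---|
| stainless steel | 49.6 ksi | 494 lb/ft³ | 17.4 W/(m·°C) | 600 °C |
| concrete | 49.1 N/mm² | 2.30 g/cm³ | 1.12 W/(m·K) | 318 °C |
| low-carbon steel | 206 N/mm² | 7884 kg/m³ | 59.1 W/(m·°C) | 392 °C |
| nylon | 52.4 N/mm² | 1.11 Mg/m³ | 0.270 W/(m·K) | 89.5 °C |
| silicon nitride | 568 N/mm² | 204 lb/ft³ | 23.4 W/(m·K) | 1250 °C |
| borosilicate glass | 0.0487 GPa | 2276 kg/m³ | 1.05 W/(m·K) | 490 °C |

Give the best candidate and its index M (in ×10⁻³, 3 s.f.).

Screen on constraints: k ≥ 1.08 W/(m·K); max service T ≥ 441 °C. Survivors: stainless steel, silicon nitride.
Normalizing units and computing the index:
  stainless steel: σ_y = 342.0 MPa, ρ = 7913 kg/m³
  silicon nitride: σ_y = 568.0 MPa, ρ = 3268 kg/m³
  silicon nitride: M = 21.0×10⁻³
  stainless steel: M = 6.18×10⁻³
Silicon nitride has the largest M.

silicon nitride, M = 21.0×10⁻³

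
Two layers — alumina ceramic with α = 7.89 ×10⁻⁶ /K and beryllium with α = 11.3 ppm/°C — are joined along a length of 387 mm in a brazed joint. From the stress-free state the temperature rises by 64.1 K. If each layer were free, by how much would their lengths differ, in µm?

84.6 µm

Δα = |7.89 − 11.3|×10⁻⁶/K = 3.41×10⁻⁶/K.
ΔL_mismatch = Δα·L·ΔT = 3.41×10⁻⁶ × 387.0 mm × 64.1 K = 84.6 µm.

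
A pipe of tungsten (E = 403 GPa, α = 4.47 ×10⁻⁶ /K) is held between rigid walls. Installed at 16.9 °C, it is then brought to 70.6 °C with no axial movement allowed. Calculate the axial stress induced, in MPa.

96.7 MPa

ΔT = 53.70 K. Constrained thermal stress σ = E·α·ΔT = 403.0×10³ MPa × 4.47×10⁻⁶ × 53.70 = 96.7 MPa (compressive).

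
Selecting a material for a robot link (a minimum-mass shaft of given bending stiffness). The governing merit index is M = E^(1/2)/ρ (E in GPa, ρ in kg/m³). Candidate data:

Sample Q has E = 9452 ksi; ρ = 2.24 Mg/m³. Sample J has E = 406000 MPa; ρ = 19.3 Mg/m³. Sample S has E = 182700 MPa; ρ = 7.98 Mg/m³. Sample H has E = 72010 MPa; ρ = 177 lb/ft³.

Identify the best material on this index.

sample Q

Putting every candidate on a common basis:
  sample Q: E = 65.17 GPa, ρ = 2240 kg/m³
  sample J: E = 406.0 GPa, ρ = 19300 kg/m³
  sample S: E = 182.7 GPa, ρ = 7980 kg/m³
  sample H: E = 72.01 GPa, ρ = 2835 kg/m³
  sample Q: M = 3.60×10⁻³
  sample H: M = 2.99×10⁻³
  sample S: M = 1.69×10⁻³
  sample J: M = 1.04×10⁻³
Highest index: sample Q.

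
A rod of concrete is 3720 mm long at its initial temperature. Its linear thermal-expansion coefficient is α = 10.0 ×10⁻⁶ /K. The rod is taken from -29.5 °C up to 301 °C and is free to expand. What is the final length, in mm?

ΔT = 301 − (-29.5) = 330.5 K.
ΔL = α·L₀·ΔT = 10.0×10⁻⁶ × 3720 mm × 330.5 K = 12.3 mm.
L = L₀ + ΔL = 3720 + 12.3 = 3732.3 mm.

3732.3 mm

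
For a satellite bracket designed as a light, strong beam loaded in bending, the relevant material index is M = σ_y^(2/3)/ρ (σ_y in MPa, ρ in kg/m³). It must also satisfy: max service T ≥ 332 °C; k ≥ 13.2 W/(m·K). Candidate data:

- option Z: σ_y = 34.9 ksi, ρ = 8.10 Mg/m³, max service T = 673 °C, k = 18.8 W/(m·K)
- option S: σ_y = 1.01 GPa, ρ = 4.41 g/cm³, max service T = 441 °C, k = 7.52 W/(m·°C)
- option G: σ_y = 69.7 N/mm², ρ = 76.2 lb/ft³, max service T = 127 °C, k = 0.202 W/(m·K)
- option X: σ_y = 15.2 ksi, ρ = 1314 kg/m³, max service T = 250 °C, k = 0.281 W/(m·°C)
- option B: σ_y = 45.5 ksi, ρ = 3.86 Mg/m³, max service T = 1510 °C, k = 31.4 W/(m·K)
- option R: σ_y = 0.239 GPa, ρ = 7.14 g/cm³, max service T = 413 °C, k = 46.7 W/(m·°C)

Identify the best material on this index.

option B

Screen on constraints: max service T ≥ 332 °C; k ≥ 13.2 W/(m·K). Survivors: option Z, option B, option R.
Normalizing units and computing the index:
  option Z: σ_y = 240.6 MPa, ρ = 8100 kg/m³
  option B: σ_y = 313.7 MPa, ρ = 3860 kg/m³
  option R: σ_y = 239.0 MPa, ρ = 7140 kg/m³
  option B: M = 12.0×10⁻³
  option R: M = 5.39×10⁻³
  option Z: M = 4.78×10⁻³
The maximum is for option B.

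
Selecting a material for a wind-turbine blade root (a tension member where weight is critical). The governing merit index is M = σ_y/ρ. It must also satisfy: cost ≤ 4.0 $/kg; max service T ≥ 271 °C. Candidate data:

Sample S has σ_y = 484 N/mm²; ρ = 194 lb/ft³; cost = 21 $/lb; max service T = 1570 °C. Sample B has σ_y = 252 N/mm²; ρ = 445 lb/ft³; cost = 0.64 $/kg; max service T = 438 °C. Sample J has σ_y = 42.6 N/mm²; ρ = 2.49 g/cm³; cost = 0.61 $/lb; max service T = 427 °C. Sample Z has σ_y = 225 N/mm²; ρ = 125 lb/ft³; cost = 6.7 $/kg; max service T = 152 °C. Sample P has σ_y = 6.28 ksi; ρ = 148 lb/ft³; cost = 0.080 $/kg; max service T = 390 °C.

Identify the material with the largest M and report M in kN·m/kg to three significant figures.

Screen on constraints: cost ≤ 4.0 $/kg; max service T ≥ 271 °C. Survivors: sample B, sample J, sample P.
In SI units:
  sample B: σ_y = 252.0 MPa, ρ = 7128 kg/m³
  sample J: σ_y = 42.60 MPa, ρ = 2490 kg/m³
  sample P: σ_y = 43.30 MPa, ρ = 2371 kg/m³
  sample B: M = 35.4 kN·m/kg
  sample P: M = 18.3 kN·m/kg
  sample J: M = 17.1 kN·m/kg
Sample B ranks first.

sample B, M = 35.4 kN·m/kg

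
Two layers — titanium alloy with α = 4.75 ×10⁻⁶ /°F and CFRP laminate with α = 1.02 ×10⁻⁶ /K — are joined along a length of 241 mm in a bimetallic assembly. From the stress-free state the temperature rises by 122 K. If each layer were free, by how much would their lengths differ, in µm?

221 µm

titanium alloy: α = 4.75×10⁻⁶/°F × 9/5 = 8.55×10⁻⁶/K.
Δα = |8.55 − 1.02|×10⁻⁶/K = 7.53×10⁻⁶/K.
ΔL_mismatch = Δα·L·ΔT = 7.53×10⁻⁶ × 241.0 mm × 122.0 K = 221 µm.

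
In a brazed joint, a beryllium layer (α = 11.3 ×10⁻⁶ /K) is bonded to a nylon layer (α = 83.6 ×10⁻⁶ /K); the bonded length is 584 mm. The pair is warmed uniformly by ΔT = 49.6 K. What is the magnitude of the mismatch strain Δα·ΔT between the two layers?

Δα = |11.3 − 83.6|×10⁻⁶/K = 72.3×10⁻⁶/K.
Mismatch strain = Δα·ΔT = 72.3×10⁻⁶ × 49.6 = 3.59×10⁻³.

3.59×10⁻³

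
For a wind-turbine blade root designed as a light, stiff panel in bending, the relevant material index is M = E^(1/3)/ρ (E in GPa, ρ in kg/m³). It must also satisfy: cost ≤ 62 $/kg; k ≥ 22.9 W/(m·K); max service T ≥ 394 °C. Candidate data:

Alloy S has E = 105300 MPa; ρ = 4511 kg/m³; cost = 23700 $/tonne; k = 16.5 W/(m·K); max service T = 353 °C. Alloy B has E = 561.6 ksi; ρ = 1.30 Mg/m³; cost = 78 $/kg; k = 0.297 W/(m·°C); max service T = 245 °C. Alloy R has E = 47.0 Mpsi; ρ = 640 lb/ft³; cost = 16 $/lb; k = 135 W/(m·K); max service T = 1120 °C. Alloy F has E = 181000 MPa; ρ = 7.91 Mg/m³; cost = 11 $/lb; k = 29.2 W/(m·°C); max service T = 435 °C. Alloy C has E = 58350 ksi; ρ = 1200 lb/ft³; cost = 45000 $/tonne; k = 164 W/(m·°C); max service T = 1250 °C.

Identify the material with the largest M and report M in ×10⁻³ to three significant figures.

alloy F, M = 0.715×10⁻³

Screen on constraints: cost ≤ 62 $/kg; k ≥ 22.9 W/(m·K); max service T ≥ 394 °C. Survivors: alloy R, alloy F, alloy C.
In SI units:
  alloy R: E = 324.1 GPa, ρ = 10250 kg/m³
  alloy F: E = 181.0 GPa, ρ = 7910 kg/m³
  alloy C: E = 402.3 GPa, ρ = 19220 kg/m³
  alloy F: M = 0.715×10⁻³
  alloy R: M = 0.670×10⁻³
  alloy C: M = 0.384×10⁻³
Alloy F has the largest M.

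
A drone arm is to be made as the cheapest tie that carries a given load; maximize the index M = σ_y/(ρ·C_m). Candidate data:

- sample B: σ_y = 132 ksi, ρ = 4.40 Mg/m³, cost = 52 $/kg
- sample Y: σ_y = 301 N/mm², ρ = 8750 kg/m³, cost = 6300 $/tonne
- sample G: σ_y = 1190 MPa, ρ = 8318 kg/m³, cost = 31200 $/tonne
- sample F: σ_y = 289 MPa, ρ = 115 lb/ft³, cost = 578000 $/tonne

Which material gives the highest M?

sample Y

Convert each candidate to consistent units, then evaluate M:
  sample B: σ_y = 910.1 MPa, ρ = 4400 kg/m³, cost = 52.00 $/kg
  sample Y: σ_y = 301.0 MPa, ρ = 8750 kg/m³, cost = 6.300 $/kg
  sample G: σ_y = 1190 MPa, ρ = 8318 kg/m³, cost = 31.20 $/kg
  sample F: σ_y = 289.0 MPa, ρ = 1842 kg/m³, cost = 578.0 $/kg
  sample Y: M = 5.46 kN·m per $
  sample G: M = 4.59 kN·m per $
  sample B: M = 3.98 kN·m per $
  sample F: M = 0.271 kN·m per $
Sample Y ranks first.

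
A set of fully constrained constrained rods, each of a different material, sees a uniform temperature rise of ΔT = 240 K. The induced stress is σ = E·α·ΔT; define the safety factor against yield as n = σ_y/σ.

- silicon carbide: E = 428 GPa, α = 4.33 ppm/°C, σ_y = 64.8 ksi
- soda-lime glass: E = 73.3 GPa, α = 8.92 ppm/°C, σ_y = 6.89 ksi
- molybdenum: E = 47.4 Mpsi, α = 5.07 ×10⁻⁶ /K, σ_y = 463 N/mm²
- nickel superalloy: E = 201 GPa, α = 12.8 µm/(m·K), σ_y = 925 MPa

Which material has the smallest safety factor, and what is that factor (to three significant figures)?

soda-lime glass, n = 0.303

In consistent units (E in GPa, α in ×10⁻⁶/K, σ_y in MPa):
  silicon carbide: E = 428.0, α = 4.33, σ_y = 446.8 → σ = 445 MPa, n = 1.00
  soda-lime glass: E = 73.30, α = 8.92, σ_y = 47.50 → σ = 157 MPa, n = 0.303
  molybdenum: E = 326.8, α = 5.07, σ_y = 463.0 → σ = 398 MPa, n = 1.16
  nickel superalloy: E = 201.0, α = 12.8, σ_y = 925.0 → σ = 617 MPa, n = 1.50
Smallest n: soda-lime glass with n = 0.303.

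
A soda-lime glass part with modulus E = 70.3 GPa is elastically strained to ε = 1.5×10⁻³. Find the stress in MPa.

σ = E·ε = 70300 MPa × 1.5×10⁻³ = 105 MPa.

105 MPa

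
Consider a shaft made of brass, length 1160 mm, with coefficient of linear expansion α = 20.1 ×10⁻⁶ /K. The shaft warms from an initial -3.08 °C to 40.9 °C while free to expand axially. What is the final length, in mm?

1161.0 mm

ΔT = 40.9 − (-3.08) = 43.98 K.
ΔL = α·L₀·ΔT = 20.1×10⁻⁶ × 1160 mm × 43.98 K = 1.03 mm.
L = L₀ + ΔL = 1160 + 1.03 = 1161.0 mm.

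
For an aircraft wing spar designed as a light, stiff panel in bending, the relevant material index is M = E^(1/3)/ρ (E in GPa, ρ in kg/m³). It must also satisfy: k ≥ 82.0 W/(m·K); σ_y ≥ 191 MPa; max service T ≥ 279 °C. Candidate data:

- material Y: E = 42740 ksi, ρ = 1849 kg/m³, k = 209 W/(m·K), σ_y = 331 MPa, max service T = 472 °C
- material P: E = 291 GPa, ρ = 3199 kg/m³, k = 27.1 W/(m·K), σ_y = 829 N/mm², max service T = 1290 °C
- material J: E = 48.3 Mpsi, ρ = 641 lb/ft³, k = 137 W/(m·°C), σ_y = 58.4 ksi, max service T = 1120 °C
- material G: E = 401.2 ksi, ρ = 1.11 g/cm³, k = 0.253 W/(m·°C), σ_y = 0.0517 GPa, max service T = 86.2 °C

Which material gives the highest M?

material Y

Screen on constraints: k ≥ 82.0 W/(m·K); σ_y ≥ 191 MPa; max service T ≥ 279 °C. Survivors: material Y, material J.
Putting every candidate on a common basis:
  material Y: E = 294.7 GPa, ρ = 1849 kg/m³
  material J: E = 333.0 GPa, ρ = 10270 kg/m³
  material Y: M = 3.60×10⁻³
  material J: M = 0.675×10⁻³
Material Y has the largest M.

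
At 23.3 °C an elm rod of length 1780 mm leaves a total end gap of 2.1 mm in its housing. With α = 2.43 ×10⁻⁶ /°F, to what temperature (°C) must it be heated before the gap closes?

α = 2.43×10⁻⁶/°F × 9/5 = 4.37×10⁻⁶/K.
α·L₀·ΔT = 2.1 mm ⇒ ΔT = 2.1 / (4.37×10⁻⁶ × 1780.0) = 269.7 K.
T = 23.3 + 269.7 = 293.0 °C.

293 °C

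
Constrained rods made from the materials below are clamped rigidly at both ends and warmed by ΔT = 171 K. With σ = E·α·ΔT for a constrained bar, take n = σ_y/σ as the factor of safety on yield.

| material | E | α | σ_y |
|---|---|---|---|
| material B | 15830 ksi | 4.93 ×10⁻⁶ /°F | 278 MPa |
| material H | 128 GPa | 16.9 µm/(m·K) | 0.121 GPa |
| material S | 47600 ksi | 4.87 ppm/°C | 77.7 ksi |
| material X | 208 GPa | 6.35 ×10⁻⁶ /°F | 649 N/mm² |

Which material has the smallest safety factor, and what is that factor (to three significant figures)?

With everything in SI (GPa, ×10⁻⁶/K, MPa):
  material B: E = 109.1, α = 8.87, σ_y = 278.0 → σ = 166 MPa, n = 1.68
  material H: E = 128.0, α = 16.9, σ_y = 121.0 → σ = 370 MPa, n = 0.327
  material S: E = 328.2, α = 4.87, σ_y = 535.7 → σ = 273 MPa, n = 1.96
  material X: E = 208.0, α = 11.4, σ_y = 649.0 → σ = 407 MPa, n = 1.60
Smallest n: material H with n = 0.327.

material H, n = 0.327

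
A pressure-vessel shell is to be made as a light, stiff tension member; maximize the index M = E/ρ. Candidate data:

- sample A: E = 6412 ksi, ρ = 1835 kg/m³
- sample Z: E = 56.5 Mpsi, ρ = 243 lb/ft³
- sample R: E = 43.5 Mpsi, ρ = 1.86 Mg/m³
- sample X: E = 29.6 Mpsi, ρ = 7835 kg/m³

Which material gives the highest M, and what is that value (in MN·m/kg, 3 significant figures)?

sample R, M = 161 MN·m/kg

Convert each candidate to consistent units, then evaluate M:
  sample A: E = 44.21 GPa, ρ = 1835 kg/m³
  sample Z: E = 389.6 GPa, ρ = 3892 kg/m³
  sample R: E = 299.9 GPa, ρ = 1860 kg/m³
  sample X: E = 204.1 GPa, ρ = 7835 kg/m³
  sample R: M = 161 MN·m/kg
  sample Z: M = 100 MN·m/kg
  sample X: M = 26.0 MN·m/kg
  sample A: M = 24.1 MN·m/kg
Highest index: sample R.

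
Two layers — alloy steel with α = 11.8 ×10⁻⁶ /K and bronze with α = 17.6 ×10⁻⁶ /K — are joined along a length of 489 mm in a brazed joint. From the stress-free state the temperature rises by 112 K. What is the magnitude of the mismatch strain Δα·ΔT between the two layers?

Δα = |11.8 − 17.6|×10⁻⁶/K = 5.80×10⁻⁶/K.
Mismatch strain = Δα·ΔT = 5.80×10⁻⁶ × 112.0 = 6.50×10⁻⁴.

6.50×10⁻⁴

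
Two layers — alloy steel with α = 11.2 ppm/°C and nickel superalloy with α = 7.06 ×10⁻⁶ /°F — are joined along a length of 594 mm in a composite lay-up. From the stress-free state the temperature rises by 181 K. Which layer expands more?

nickel superalloy

nickel superalloy: α = 7.06×10⁻⁶/°F × 9/5 = 12.7×10⁻⁶/K.
α(alloy steel) = 11.2×10⁻⁶/K vs α(nickel superalloy) = 12.7×10⁻⁶/K.
Higher α expands more for the same ΔT: nickel superalloy.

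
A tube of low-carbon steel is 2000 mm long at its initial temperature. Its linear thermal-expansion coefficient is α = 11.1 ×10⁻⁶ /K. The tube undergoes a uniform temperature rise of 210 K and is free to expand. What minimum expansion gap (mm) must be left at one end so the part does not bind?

4.66 mm

ΔL = α·L₀·ΔT = 11.1×10⁻⁶ × 2000 mm × 210.0 K = 4.66 mm.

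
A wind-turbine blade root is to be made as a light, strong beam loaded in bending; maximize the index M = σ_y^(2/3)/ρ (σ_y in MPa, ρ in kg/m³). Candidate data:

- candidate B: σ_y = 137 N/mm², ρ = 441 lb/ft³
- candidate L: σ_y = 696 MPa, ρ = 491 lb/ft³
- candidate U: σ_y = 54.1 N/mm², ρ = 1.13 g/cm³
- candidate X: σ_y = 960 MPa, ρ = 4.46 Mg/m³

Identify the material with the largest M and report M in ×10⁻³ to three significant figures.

candidate X, M = 21.8×10⁻³

After converting to SI:
  candidate B: σ_y = 137.0 MPa, ρ = 7064 kg/m³
  candidate L: σ_y = 696.0 MPa, ρ = 7865 kg/m³
  candidate U: σ_y = 54.10 MPa, ρ = 1130 kg/m³
  candidate X: σ_y = 960.0 MPa, ρ = 4460 kg/m³
  candidate X: M = 21.8×10⁻³
  candidate U: M = 12.7×10⁻³
  candidate L: M = 9.99×10⁻³
  candidate B: M = 3.76×10⁻³
Highest index: candidate X.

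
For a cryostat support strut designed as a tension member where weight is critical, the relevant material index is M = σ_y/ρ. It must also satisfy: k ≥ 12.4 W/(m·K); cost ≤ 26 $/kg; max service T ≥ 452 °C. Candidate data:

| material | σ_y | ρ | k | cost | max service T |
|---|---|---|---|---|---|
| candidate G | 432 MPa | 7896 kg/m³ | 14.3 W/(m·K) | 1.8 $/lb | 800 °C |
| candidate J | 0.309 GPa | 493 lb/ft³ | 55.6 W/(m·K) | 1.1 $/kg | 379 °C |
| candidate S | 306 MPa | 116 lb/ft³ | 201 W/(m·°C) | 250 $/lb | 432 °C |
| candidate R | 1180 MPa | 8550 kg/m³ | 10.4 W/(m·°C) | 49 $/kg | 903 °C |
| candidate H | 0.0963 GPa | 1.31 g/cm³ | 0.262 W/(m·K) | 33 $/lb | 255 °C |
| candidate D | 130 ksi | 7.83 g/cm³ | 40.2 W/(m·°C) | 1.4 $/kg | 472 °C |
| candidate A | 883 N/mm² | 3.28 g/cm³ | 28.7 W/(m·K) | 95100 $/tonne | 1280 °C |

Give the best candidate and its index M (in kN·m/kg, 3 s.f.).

Screen on constraints: k ≥ 12.4 W/(m·K); cost ≤ 26 $/kg; max service T ≥ 452 °C. Survivors: candidate G, candidate D.
Convert each candidate to consistent units, then evaluate M:
  candidate G: σ_y = 432.0 MPa, ρ = 7896 kg/m³
  candidate D: σ_y = 896.3 MPa, ρ = 7830 kg/m³
  candidate D: M = 114 kN·m/kg
  candidate G: M = 54.7 kN·m/kg
Candidate D has the largest M.

candidate D, M = 114 kN·m/kg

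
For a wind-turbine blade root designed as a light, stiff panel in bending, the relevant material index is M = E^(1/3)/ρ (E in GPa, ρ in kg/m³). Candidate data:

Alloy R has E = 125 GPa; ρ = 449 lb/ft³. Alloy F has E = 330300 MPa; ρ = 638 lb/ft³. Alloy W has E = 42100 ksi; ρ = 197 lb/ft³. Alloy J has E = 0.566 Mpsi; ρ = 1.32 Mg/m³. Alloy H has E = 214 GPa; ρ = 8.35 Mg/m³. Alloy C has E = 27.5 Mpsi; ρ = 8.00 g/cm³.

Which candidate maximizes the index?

After converting to SI:
  alloy R: E = 125.0 GPa, ρ = 7192 kg/m³
  alloy F: E = 330.3 GPa, ρ = 10220 kg/m³
  alloy W: E = 290.3 GPa, ρ = 3156 kg/m³
  alloy J: E = 3.902 GPa, ρ = 1320 kg/m³
  alloy H: E = 214.0 GPa, ρ = 8350 kg/m³
  alloy C: E = 189.6 GPa, ρ = 8000 kg/m³
  alloy W: M = 2.10×10⁻³
  alloy J: M = 1.19×10⁻³
  alloy C: M = 0.718×10⁻³
  alloy H: M = 0.716×10⁻³
  alloy R: M = 0.695×10⁻³
  alloy F: M = 0.676×10⁻³
Alloy W ranks first.

alloy W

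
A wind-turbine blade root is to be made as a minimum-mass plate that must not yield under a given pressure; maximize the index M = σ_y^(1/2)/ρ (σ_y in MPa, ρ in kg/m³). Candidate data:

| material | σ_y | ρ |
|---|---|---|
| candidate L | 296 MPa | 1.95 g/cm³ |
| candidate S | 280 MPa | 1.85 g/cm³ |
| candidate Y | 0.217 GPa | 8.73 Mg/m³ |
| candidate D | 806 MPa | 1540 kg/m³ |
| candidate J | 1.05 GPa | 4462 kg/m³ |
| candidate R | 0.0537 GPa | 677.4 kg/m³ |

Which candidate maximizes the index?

candidate D

Normalizing units and computing the index:
  candidate L: σ_y = 296.0 MPa, ρ = 1950 kg/m³
  candidate S: σ_y = 280.0 MPa, ρ = 1850 kg/m³
  candidate Y: σ_y = 217.0 MPa, ρ = 8730 kg/m³
  candidate D: σ_y = 806.0 MPa, ρ = 1540 kg/m³
  candidate J: σ_y = 1050 MPa, ρ = 4462 kg/m³
  candidate R: σ_y = 53.70 MPa, ρ = 677.4 kg/m³
  candidate D: M = 18.4×10⁻³
  candidate R: M = 10.8×10⁻³
  candidate S: M = 9.04×10⁻³
  candidate L: M = 8.82×10⁻³
  candidate J: M = 7.26×10⁻³
  candidate Y: M = 1.69×10⁻³
The maximum is for candidate D.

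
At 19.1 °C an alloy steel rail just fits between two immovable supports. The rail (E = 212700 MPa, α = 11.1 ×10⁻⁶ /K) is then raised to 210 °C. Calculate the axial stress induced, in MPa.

E = 212700 MPa = 212.7 GPa.
ΔT = 190.9 K. Constrained thermal stress σ = E·α·ΔT = 212.7×10³ MPa × 11.1×10⁻⁶ × 190.9 = 451 MPa (compressive).

451 MPa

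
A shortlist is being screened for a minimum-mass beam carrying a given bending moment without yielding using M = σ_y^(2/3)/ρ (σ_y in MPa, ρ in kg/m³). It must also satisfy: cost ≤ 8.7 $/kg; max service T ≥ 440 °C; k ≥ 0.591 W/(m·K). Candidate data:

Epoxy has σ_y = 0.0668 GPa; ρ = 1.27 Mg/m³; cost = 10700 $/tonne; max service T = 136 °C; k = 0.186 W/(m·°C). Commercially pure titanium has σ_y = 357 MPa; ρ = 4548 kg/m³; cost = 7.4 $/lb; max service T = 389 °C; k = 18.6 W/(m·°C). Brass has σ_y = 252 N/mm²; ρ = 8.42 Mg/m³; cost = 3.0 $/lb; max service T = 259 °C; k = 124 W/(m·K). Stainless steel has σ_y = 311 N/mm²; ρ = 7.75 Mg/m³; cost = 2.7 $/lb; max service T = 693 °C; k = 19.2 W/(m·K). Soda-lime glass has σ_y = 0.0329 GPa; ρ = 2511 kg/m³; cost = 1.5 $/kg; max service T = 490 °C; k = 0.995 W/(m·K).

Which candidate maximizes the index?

Screen on constraints: cost ≤ 8.7 $/kg; max service T ≥ 440 °C; k ≥ 0.591 W/(m·K). Survivors: stainless steel, soda-lime glass.
Convert each candidate to consistent units, then evaluate M:
  stainless steel: σ_y = 311.0 MPa, ρ = 7750 kg/m³
  soda-lime glass: σ_y = 32.90 MPa, ρ = 2511 kg/m³
  stainless steel: M = 5.92×10⁻³
  soda-lime glass: M = 4.09×10⁻³
Highest index: stainless steel.

stainless steel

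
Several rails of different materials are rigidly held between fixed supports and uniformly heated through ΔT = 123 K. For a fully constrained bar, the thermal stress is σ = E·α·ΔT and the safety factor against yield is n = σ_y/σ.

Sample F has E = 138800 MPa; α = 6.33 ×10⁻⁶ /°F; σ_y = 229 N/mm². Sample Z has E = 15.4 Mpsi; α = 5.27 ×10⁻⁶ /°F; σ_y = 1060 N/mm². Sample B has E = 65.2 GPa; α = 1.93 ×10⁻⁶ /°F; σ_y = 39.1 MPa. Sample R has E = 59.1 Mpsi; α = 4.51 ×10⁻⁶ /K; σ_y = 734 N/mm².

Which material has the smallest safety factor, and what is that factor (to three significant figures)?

Per material, after unit conversion:
  sample F: E = 138.8, α = 11.4, σ_y = 229.0 → σ = 195 MPa, n = 1.18
  sample Z: E = 106.2, α = 9.49, σ_y = 1060 → σ = 124 MPa, n = 8.56
  sample B: E = 65.20, α = 3.47, σ_y = 39.10 → σ = 27.9 MPa, n = 1.40
  sample R: E = 407.5, α = 4.51, σ_y = 734.0 → σ = 226 MPa, n = 3.25
Smallest n: sample F with n = 1.18.

sample F, n = 1.18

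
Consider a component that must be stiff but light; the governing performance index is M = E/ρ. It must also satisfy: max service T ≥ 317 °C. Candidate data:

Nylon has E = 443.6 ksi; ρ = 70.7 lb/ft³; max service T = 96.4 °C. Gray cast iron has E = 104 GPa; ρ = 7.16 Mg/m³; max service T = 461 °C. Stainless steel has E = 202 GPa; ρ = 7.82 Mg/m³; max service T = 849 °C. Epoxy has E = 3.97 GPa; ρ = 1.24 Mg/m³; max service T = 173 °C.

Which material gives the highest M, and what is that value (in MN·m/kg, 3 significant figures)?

Screen on constraints: max service T ≥ 317 °C. Survivors: gray cast iron, stainless steel.
Normalizing units and computing the index:
  gray cast iron: E = 104.0 GPa, ρ = 7160 kg/m³
  stainless steel: E = 202.0 GPa, ρ = 7820 kg/m³
  stainless steel: M = 25.8 MN·m/kg
  gray cast iron: M = 14.5 MN·m/kg
The maximum is for stainless steel.

stainless steel, M = 25.8 MN·m/kg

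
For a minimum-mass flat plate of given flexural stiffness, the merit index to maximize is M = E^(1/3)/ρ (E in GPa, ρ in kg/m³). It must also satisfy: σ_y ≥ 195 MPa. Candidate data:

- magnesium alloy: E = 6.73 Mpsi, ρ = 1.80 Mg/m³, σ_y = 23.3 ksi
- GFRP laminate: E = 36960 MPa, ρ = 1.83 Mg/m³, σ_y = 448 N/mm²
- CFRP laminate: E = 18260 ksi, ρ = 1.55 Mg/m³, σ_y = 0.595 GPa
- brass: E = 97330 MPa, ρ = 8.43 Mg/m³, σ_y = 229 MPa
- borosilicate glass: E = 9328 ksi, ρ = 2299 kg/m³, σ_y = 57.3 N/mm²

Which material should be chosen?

Screen on constraints: σ_y ≥ 195 MPa. Survivors: GFRP laminate, CFRP laminate, brass.
Putting every candidate on a common basis:
  GFRP laminate: E = 36.96 GPa, ρ = 1830 kg/m³
  CFRP laminate: E = 125.9 GPa, ρ = 1550 kg/m³
  brass: E = 97.33 GPa, ρ = 8430 kg/m³
  CFRP laminate: M = 3.23×10⁻³
  GFRP laminate: M = 1.82×10⁻³
  brass: M = 0.546×10⁻³
CFRP laminate has the largest M.

CFRP laminate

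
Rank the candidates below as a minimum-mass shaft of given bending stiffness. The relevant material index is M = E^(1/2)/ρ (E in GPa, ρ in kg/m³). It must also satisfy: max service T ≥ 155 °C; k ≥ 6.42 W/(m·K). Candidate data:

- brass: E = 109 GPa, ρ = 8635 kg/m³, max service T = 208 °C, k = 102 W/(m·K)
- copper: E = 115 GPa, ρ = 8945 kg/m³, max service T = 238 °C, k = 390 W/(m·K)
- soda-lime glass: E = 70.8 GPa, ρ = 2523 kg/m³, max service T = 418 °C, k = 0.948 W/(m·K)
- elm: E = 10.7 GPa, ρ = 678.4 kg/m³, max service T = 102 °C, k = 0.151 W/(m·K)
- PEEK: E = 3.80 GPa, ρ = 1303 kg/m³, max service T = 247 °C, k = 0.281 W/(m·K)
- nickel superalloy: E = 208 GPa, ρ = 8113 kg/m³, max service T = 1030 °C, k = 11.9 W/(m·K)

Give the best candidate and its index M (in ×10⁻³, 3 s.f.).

Screen on constraints: max service T ≥ 155 °C; k ≥ 6.42 W/(m·K). Survivors: brass, copper, nickel superalloy.
Per-candidate index values:
  nickel superalloy: M = 1.78×10⁻³
  brass: M = 1.21×10⁻³
  copper: M = 1.20×10⁻³
The maximum is for nickel superalloy.

nickel superalloy, M = 1.78×10⁻³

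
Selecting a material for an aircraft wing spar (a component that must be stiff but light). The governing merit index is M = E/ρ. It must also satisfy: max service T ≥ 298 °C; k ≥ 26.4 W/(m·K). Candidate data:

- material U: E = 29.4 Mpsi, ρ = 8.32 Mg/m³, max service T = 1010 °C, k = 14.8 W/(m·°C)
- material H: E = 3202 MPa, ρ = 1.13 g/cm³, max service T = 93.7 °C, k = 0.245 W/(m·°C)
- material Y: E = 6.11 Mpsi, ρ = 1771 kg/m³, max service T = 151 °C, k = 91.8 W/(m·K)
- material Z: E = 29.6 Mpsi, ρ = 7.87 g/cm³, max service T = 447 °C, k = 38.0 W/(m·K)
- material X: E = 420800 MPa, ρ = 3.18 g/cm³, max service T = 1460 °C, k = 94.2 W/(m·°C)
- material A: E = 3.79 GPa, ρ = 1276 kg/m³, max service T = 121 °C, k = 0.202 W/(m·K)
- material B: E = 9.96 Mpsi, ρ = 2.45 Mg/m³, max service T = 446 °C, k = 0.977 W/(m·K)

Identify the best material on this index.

Screen on constraints: max service T ≥ 298 °C; k ≥ 26.4 W/(m·K). Survivors: material Z, material X.
In SI units:
  material Z: E = 204.1 GPa, ρ = 7870 kg/m³
  material X: E = 420.8 GPa, ρ = 3180 kg/m³
  material X: M = 132 MN·m/kg
  material Z: M = 25.9 MN·m/kg
The maximum is for material X.

material X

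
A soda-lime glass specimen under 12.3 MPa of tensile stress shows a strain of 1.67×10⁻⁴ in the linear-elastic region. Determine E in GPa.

E = σ/ε = 12.3 MPa / 1.67×10⁻⁴ = 73650 MPa = 73.7 GPa.

73.7 GPa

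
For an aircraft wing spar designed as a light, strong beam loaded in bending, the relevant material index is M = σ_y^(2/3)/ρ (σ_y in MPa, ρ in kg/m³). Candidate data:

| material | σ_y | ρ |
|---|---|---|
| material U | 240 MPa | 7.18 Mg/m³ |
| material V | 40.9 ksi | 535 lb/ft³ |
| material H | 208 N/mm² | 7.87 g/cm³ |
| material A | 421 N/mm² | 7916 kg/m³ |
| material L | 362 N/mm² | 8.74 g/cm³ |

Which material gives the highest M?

material A

Putting every candidate on a common basis:
  material U: σ_y = 240.0 MPa, ρ = 7180 kg/m³
  material V: σ_y = 282.0 MPa, ρ = 8570 kg/m³
  material H: σ_y = 208.0 MPa, ρ = 7870 kg/m³
  material A: σ_y = 421.0 MPa, ρ = 7916 kg/m³
  material L: σ_y = 362.0 MPa, ρ = 8740 kg/m³
  material A: M = 7.10×10⁻³
  material L: M = 5.81×10⁻³
  material U: M = 5.38×10⁻³
  material V: M = 5.02×10⁻³
  material H: M = 4.46×10⁻³
Material A ranks first.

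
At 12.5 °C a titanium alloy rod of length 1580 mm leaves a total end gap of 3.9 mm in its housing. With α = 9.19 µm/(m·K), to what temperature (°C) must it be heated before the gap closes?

281 °C

α·L₀·ΔT = 3.9 mm ⇒ ΔT = 3.9 / (9.19×10⁻⁶ × 1580.0) = 268.6 K.
T = 12.5 + 268.6 = 281.1 °C.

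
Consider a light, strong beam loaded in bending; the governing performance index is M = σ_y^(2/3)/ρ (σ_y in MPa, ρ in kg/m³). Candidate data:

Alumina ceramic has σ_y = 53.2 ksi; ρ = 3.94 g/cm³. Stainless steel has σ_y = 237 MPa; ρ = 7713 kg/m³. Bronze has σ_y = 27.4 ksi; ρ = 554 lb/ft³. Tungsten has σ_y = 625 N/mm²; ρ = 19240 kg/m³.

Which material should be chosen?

Convert each candidate to consistent units, then evaluate M:
  alumina ceramic: σ_y = 366.8 MPa, ρ = 3940 kg/m³
  stainless steel: σ_y = 237.0 MPa, ρ = 7713 kg/m³
  bronze: σ_y = 188.9 MPa, ρ = 8874 kg/m³
  tungsten: σ_y = 625.0 MPa, ρ = 19240 kg/m³
  alumina ceramic: M = 13.0×10⁻³
  stainless steel: M = 4.97×10⁻³
  tungsten: M = 3.80×10⁻³
  bronze: M = 3.71×10⁻³
Alumina ceramic has the largest M.

alumina ceramic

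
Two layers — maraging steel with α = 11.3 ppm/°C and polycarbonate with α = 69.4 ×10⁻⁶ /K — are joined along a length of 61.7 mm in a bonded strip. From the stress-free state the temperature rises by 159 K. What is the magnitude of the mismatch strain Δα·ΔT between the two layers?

9.24×10⁻³

Δα = |11.3 − 69.4|×10⁻⁶/K = 58.1×10⁻⁶/K.
Mismatch strain = Δα·ΔT = 58.1×10⁻⁶ × 159.0 = 9.24×10⁻³.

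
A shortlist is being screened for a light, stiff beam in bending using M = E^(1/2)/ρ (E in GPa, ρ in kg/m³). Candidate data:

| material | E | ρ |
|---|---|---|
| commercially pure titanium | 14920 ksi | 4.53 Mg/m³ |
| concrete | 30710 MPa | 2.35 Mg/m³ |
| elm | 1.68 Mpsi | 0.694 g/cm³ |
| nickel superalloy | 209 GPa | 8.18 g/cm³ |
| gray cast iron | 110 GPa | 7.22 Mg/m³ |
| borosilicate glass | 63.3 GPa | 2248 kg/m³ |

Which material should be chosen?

Putting every candidate on a common basis:
  commercially pure titanium: E = 102.9 GPa, ρ = 4530 kg/m³
  concrete: E = 30.71 GPa, ρ = 2350 kg/m³
  elm: E = 11.58 GPa, ρ = 694.0 kg/m³
  nickel superalloy: E = 209.0 GPa, ρ = 8180 kg/m³
  gray cast iron: E = 110.0 GPa, ρ = 7220 kg/m³
  borosilicate glass: E = 63.30 GPa, ρ = 2248 kg/m³
  elm: M = 4.90×10⁻³
  borosilicate glass: M = 3.54×10⁻³
  concrete: M = 2.36×10⁻³
  commercially pure titanium: M = 2.24×10⁻³
  nickel superalloy: M = 1.77×10⁻³
  gray cast iron: M = 1.45×10⁻³
Elm has the largest M.

elm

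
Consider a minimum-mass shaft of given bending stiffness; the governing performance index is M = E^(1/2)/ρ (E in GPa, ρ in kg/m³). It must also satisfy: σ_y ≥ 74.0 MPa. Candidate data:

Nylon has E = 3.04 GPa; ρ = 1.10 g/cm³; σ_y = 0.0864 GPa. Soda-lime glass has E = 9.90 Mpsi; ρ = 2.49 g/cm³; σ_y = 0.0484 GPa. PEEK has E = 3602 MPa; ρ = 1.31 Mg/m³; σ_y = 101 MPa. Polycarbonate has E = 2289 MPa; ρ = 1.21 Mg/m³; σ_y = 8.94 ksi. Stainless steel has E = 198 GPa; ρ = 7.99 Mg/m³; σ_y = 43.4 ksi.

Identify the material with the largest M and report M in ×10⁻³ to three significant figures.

Screen on constraints: σ_y ≥ 74.0 MPa. Survivors: nylon, PEEK, stainless steel.
After converting to SI:
  nylon: E = 3.040 GPa, ρ = 1100 kg/m³
  PEEK: E = 3.602 GPa, ρ = 1310 kg/m³
  stainless steel: E = 198.0 GPa, ρ = 7990 kg/m³
  stainless steel: M = 1.76×10⁻³
  nylon: M = 1.59×10⁻³
  PEEK: M = 1.45×10⁻³
Highest index: stainless steel.

stainless steel, M = 1.76×10⁻³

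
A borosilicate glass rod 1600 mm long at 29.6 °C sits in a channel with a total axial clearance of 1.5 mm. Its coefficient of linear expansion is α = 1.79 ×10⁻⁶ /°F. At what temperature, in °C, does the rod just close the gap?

α = 1.79×10⁻⁶/°F × 9/5 = 3.22×10⁻⁶/K.
α·L₀·ΔT = 1.5 mm ⇒ ΔT = 1.5 / (3.22×10⁻⁶ × 1600.0) = 291.0 K.
T = 29.6 + 291.0 = 320.6 °C.

321 °C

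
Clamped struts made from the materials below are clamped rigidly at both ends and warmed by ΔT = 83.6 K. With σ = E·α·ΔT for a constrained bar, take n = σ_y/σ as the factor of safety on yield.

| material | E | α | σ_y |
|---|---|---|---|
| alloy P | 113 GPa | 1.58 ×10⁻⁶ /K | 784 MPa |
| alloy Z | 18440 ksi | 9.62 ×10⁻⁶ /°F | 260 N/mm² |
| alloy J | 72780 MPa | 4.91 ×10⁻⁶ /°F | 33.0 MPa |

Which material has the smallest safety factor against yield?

With everything in SI (GPa, ×10⁻⁶/K, MPa):
  alloy P: E = 113.0, α = 1.58, σ_y = 784.0 → σ = 14.9 MPa, n = 52.5
  alloy Z: E = 127.1, α = 17.3, σ_y = 260.0 → σ = 184 MPa, n = 1.41
  alloy J: E = 72.78, α = 8.84, σ_y = 33.00 → σ = 53.8 MPa, n = 0.614
The minimum is alloy J at n = 0.614.

alloy J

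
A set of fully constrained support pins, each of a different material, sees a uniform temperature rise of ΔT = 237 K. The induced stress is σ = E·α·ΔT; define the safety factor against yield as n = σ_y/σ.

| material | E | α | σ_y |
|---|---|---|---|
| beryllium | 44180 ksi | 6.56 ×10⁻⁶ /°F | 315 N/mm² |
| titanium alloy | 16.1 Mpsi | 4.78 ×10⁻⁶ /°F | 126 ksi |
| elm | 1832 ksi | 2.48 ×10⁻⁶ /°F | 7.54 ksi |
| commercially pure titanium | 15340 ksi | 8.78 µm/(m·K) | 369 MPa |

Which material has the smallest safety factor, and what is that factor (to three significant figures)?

Per material, after unit conversion:
  beryllium: E = 304.6, α = 11.8, σ_y = 315.0 → σ = 852 MPa, n = 0.370
  titanium alloy: E = 111.0, α = 8.60, σ_y = 868.7 → σ = 226 MPa, n = 3.84
  elm: E = 12.63, α = 4.46, σ_y = 51.99 → σ = 13.4 MPa, n = 3.89
  commercially pure titanium: E = 105.8, α = 8.78, σ_y = 369.0 → σ = 220 MPa, n = 1.68
Smallest n: beryllium with n = 0.370.

beryllium, n = 0.370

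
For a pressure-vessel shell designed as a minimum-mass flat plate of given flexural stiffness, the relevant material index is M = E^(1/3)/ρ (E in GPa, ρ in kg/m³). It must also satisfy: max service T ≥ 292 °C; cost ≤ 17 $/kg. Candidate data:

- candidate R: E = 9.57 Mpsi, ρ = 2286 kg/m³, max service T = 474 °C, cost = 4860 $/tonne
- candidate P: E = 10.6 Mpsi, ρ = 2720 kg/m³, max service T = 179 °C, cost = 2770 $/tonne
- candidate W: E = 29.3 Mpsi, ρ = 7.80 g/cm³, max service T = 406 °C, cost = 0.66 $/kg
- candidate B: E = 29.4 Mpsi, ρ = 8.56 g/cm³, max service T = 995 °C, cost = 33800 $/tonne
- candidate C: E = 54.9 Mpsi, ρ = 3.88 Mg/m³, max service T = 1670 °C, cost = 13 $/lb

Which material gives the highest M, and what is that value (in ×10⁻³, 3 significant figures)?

Screen on constraints: max service T ≥ 292 °C; cost ≤ 17 $/kg. Survivors: candidate R, candidate W.
Normalizing units and computing the index:
  candidate R: E = 65.98 GPa, ρ = 2286 kg/m³
  candidate W: E = 202.0 GPa, ρ = 7800 kg/m³
  candidate R: M = 1.77×10⁻³
  candidate W: M = 0.752×10⁻³
Candidate R ranks first.

candidate R, M = 1.77×10⁻³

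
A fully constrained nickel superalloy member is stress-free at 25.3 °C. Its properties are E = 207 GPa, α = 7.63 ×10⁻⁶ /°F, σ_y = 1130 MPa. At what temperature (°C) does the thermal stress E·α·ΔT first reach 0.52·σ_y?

232 °C

α = 7.63×10⁻⁶/°F × 9/5 = 13.7×10⁻⁶/K.
E·α·ΔT = 587.6 MPa ⇒ ΔT = 587.6 / (207.0×10³ × 13.7×10⁻⁶) = 206.7 K.
T = 25.3 + 206.7 = 232.0 °C.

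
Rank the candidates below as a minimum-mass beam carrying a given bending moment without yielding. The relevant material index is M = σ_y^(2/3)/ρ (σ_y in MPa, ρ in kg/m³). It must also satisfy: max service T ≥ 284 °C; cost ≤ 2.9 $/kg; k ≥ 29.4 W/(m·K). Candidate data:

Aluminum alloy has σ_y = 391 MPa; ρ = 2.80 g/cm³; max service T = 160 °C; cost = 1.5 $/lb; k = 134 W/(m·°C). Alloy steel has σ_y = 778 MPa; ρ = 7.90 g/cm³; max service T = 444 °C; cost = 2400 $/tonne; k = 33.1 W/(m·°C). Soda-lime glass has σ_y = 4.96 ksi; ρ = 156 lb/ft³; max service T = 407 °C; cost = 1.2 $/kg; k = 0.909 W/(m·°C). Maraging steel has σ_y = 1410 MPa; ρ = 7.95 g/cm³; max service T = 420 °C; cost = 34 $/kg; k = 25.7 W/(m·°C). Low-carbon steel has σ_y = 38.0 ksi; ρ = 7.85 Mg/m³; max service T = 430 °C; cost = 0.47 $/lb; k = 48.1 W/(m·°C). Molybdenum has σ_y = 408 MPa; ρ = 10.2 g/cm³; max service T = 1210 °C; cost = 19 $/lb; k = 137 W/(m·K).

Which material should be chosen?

alloy steel

Screen on constraints: max service T ≥ 284 °C; cost ≤ 2.9 $/kg; k ≥ 29.4 W/(m·K). Survivors: alloy steel, low-carbon steel.
Putting every candidate on a common basis:
  alloy steel: σ_y = 778.0 MPa, ρ = 7900 kg/m³
  low-carbon steel: σ_y = 262.0 MPa, ρ = 7850 kg/m³
  alloy steel: M = 10.7×10⁻³
  low-carbon steel: M = 5.22×10⁻³
Alloy steel ranks first.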